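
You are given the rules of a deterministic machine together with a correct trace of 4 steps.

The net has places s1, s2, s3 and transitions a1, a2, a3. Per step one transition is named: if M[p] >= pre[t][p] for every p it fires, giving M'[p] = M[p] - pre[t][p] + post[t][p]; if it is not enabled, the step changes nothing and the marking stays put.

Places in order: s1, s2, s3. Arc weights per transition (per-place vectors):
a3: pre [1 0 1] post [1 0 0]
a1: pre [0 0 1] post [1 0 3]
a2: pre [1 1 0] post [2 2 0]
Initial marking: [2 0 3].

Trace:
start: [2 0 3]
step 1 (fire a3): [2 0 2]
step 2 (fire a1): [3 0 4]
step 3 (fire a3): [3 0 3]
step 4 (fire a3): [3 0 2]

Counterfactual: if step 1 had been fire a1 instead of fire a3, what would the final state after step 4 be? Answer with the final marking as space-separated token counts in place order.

(re-executing from step 1 with the substitution; state before step 1: [2 0 3])
step 1 (fire a1): [3 0 5]
step 2 (fire a1): [4 0 7]
step 3 (fire a3): [4 0 6]
step 4 (fire a3): [4 0 5]

4 0 5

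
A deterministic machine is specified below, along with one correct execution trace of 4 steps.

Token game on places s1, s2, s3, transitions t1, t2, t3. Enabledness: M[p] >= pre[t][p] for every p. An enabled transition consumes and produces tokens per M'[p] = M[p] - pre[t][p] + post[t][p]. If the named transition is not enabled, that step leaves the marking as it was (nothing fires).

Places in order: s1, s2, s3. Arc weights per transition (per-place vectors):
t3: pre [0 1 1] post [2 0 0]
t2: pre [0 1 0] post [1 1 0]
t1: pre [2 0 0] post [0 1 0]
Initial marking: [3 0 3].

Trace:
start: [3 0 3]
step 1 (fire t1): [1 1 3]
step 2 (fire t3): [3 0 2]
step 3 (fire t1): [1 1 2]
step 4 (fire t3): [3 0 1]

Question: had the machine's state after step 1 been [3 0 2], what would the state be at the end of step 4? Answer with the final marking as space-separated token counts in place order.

state after step 1 := [3 0 2]
step 2 (fire t3): [3 0 2]
step 3 (fire t1): [1 1 2]
step 4 (fire t3): [3 0 1]

3 0 1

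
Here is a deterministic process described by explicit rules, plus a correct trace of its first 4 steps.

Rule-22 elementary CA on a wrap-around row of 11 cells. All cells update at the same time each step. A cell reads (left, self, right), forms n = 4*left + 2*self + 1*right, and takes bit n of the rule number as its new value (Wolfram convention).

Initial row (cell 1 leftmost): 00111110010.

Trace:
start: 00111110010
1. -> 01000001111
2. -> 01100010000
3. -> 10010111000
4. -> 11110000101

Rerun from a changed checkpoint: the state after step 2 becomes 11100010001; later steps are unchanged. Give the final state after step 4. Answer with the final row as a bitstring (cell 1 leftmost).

state after step 2 := 11100010001
3. -> 00010111010
4. -> 00110000011

00110000011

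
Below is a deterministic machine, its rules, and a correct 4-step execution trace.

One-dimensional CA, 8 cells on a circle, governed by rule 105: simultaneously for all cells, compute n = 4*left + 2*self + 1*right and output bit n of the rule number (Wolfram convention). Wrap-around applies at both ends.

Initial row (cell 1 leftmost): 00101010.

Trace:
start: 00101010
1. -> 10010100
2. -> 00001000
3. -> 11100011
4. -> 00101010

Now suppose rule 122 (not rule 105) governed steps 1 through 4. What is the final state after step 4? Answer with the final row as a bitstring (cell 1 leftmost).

10101010

(re-executing steps 1..4 under rule 122; state before step 1: 00101010)
1. -> 01010101
2. -> 10101010
3. -> 01010101
4. -> 10101010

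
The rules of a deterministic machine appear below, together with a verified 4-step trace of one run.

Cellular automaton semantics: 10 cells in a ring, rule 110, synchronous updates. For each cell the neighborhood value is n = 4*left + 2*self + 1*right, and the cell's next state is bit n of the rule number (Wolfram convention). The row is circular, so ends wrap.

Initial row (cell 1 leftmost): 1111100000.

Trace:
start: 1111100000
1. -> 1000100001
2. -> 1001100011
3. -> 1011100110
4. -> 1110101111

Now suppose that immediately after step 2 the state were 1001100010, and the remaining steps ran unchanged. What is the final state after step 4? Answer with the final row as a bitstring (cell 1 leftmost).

state after step 2 := 1001100010
3. -> 1011100111
4. -> 1110101100

1110101100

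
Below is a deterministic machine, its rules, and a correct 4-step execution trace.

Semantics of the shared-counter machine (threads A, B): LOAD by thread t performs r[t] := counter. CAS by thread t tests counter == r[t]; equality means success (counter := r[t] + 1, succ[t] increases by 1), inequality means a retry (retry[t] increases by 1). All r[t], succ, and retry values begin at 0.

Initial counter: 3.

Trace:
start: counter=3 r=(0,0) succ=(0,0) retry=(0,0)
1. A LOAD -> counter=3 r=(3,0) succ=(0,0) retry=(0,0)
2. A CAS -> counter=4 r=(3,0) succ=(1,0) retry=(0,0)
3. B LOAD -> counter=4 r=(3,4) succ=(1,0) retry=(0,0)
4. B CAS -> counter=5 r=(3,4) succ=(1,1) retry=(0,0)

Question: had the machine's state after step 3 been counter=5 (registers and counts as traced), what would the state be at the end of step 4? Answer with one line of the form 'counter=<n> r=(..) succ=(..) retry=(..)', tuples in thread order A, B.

state after step 3 := counter=5 r=(3,4) succ=(1,0) retry=(0,0)
4. B CAS -> counter=5 r=(3,4) succ=(1,0) retry=(0,1)

counter=5 r=(3,4) succ=(1,0) retry=(0,1)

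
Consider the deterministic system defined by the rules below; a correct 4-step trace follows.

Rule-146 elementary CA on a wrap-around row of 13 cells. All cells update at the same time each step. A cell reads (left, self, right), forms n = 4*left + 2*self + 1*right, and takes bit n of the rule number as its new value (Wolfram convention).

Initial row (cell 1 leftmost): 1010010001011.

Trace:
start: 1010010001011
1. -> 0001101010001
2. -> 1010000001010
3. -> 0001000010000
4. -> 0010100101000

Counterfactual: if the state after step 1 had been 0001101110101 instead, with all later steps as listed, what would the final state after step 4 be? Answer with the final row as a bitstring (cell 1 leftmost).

state after step 1 := 0001101110101
2. -> 1010000100000
3. -> 0001001010001
4. -> 1010110001010

1010110001010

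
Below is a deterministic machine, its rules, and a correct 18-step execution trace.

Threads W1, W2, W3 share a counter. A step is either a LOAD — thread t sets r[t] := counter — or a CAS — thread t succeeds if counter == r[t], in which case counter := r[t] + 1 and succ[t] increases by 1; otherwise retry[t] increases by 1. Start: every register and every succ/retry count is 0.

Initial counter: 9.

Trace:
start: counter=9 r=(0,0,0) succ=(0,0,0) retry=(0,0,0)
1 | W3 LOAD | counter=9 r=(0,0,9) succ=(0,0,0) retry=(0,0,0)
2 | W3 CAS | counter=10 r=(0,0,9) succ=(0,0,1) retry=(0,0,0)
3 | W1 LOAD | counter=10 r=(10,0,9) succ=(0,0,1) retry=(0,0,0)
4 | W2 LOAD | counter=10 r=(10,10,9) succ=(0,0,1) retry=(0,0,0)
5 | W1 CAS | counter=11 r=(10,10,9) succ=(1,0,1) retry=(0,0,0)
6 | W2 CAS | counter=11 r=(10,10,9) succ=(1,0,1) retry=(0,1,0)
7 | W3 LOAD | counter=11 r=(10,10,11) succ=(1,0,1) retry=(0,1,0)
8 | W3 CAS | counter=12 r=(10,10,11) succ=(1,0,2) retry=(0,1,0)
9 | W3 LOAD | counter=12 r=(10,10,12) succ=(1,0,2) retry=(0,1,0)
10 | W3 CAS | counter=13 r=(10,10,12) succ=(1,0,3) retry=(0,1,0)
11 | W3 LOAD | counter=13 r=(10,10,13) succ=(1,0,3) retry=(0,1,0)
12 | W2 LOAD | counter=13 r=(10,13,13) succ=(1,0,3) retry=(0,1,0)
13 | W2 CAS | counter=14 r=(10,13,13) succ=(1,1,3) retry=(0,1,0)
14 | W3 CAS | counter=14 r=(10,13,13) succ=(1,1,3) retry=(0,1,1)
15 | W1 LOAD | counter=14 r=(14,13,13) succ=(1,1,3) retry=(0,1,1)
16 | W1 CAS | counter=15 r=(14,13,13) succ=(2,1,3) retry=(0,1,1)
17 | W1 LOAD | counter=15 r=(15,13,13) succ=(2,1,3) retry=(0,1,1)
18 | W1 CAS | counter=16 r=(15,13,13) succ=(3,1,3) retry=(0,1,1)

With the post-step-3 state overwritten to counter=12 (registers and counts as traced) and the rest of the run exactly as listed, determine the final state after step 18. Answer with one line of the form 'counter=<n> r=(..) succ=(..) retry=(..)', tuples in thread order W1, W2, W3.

counter=18 r=(17,15,15) succ=(2,2,3) retry=(1,0,1)

state after step 3 := counter=12 r=(10,0,9) succ=(0,0,1) retry=(0,0,0)
4 | W2 LOAD | counter=12 r=(10,12,9) succ=(0,0,1) retry=(0,0,0)
5 | W1 CAS | counter=12 r=(10,12,9) succ=(0,0,1) retry=(1,0,0)
6 | W2 CAS | counter=13 r=(10,12,9) succ=(0,1,1) retry=(1,0,0)
7 | W3 LOAD | counter=13 r=(10,12,13) succ=(0,1,1) retry=(1,0,0)
8 | W3 CAS | counter=14 r=(10,12,13) succ=(0,1,2) retry=(1,0,0)
9 | W3 LOAD | counter=14 r=(10,12,14) succ=(0,1,2) retry=(1,0,0)
10 | W3 CAS | counter=15 r=(10,12,14) succ=(0,1,3) retry=(1,0,0)
11 | W3 LOAD | counter=15 r=(10,12,15) succ=(0,1,3) retry=(1,0,0)
12 | W2 LOAD | counter=15 r=(10,15,15) succ=(0,1,3) retry=(1,0,0)
13 | W2 CAS | counter=16 r=(10,15,15) succ=(0,2,3) retry=(1,0,0)
14 | W3 CAS | counter=16 r=(10,15,15) succ=(0,2,3) retry=(1,0,1)
15 | W1 LOAD | counter=16 r=(16,15,15) succ=(0,2,3) retry=(1,0,1)
16 | W1 CAS | counter=17 r=(16,15,15) succ=(1,2,3) retry=(1,0,1)
17 | W1 LOAD | counter=17 r=(17,15,15) succ=(1,2,3) retry=(1,0,1)
18 | W1 CAS | counter=18 r=(17,15,15) succ=(2,2,3) retry=(1,0,1)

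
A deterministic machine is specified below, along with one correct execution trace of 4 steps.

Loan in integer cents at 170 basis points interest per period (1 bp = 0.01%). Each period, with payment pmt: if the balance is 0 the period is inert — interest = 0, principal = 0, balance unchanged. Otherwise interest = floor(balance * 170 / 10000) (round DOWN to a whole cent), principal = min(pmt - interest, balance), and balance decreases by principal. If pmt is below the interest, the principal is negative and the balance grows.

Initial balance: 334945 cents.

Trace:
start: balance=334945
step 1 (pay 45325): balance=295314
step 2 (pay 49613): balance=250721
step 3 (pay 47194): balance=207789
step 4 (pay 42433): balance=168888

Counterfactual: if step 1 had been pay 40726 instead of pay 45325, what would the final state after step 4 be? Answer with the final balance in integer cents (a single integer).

(re-executing from step 1 with the substitution; state before step 1: balance=334945)
step 1 (pay 40726): balance=299913
step 2 (pay 49613): balance=255398
step 3 (pay 47194): balance=212545
step 4 (pay 42433): balance=173725

173725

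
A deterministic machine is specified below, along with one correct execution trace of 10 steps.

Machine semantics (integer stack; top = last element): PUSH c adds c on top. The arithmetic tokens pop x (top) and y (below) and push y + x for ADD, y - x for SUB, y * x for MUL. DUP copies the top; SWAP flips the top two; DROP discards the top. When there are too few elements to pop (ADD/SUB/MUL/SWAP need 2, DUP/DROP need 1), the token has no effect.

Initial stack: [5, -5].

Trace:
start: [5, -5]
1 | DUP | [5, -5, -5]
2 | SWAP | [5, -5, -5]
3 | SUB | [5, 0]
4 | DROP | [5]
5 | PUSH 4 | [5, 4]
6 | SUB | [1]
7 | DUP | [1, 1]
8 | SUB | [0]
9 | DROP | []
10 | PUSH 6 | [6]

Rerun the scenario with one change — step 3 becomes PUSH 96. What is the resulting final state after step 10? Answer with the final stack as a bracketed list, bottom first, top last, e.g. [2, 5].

[5, -5, 6]

(re-executing from step 3 with the substitution; state before step 3: [5, -5, -5])
3 | PUSH 96 | [5, -5, -5, 96]
4 | DROP | [5, -5, -5]
5 | PUSH 4 | [5, -5, -5, 4]
6 | SUB | [5, -5, -9]
7 | DUP | [5, -5, -9, -9]
8 | SUB | [5, -5, 0]
9 | DROP | [5, -5]
10 | PUSH 6 | [5, -5, 6]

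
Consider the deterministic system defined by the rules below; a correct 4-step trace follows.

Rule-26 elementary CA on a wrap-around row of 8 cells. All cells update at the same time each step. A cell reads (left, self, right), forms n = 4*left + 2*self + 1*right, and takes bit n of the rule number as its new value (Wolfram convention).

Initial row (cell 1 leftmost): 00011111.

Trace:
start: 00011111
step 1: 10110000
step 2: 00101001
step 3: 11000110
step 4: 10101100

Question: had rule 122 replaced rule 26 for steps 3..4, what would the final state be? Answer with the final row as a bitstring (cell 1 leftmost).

11101111

(re-executing steps 3..4 under rule 122; state before step 3: 00101001)
step 3: 11010110
step 4: 11101111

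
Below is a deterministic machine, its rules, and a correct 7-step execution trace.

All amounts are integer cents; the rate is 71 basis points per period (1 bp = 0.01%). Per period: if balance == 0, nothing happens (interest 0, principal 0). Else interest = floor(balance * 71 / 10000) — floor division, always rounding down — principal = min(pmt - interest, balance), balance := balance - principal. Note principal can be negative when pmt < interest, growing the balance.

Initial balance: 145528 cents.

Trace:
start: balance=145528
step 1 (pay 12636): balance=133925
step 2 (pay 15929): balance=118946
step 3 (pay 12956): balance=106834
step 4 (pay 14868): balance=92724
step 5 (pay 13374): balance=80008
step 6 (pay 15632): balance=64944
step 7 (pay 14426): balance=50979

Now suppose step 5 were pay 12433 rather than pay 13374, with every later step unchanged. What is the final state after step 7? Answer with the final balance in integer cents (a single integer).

51932

(re-executing from step 5 with the substitution; state before step 5: balance=92724)
step 5 (pay 12433): balance=80949
step 6 (pay 15632): balance=65891
step 7 (pay 14426): balance=51932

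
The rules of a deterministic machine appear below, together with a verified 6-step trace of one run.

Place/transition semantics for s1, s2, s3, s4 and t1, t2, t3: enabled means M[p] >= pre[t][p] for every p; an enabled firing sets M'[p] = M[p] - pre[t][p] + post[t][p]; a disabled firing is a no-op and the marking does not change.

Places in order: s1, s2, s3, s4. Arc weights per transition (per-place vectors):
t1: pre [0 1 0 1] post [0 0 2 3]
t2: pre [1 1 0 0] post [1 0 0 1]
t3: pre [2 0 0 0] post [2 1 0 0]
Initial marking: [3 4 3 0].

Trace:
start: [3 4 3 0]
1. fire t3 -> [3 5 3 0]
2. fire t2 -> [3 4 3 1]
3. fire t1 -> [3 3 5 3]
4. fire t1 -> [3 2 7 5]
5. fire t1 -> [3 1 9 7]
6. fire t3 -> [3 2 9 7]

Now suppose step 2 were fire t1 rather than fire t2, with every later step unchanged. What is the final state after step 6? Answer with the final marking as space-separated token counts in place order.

3 6 3 0

(re-executing from step 2 with the substitution; state before step 2: [3 5 3 0])
2. fire t1 -> [3 5 3 0]
3. fire t1 -> [3 5 3 0]
4. fire t1 -> [3 5 3 0]
5. fire t1 -> [3 5 3 0]
6. fire t3 -> [3 6 3 0]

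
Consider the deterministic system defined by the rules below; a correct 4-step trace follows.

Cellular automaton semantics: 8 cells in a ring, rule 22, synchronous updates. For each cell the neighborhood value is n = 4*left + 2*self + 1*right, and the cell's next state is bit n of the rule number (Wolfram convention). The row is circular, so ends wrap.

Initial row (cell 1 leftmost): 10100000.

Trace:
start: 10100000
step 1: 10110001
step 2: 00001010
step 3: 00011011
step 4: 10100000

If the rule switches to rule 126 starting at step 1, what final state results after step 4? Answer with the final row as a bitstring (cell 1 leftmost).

(re-executing steps 1..4 under rule 126; state before step 1: 10100000)
step 1: 11110001
step 2: 00011011
step 3: 10111111
step 4: 11100000

11100000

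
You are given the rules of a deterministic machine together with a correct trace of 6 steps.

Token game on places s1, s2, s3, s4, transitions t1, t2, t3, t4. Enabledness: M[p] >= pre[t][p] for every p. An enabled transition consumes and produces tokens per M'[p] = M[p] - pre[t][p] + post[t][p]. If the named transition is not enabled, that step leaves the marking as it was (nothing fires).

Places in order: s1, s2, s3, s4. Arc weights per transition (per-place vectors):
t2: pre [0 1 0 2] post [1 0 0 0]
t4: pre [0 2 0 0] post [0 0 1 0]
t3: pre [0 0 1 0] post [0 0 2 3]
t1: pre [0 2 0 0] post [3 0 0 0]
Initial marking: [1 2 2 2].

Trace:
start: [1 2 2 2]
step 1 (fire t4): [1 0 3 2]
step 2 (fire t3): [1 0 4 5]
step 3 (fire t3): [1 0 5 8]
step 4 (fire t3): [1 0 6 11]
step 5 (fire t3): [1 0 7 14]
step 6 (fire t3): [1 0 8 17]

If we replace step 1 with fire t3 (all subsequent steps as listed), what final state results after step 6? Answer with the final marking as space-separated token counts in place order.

(re-executing from step 1 with the substitution; state before step 1: [1 2 2 2])
step 1 (fire t3): [1 2 3 5]
step 2 (fire t3): [1 2 4 8]
step 3 (fire t3): [1 2 5 11]
step 4 (fire t3): [1 2 6 14]
step 5 (fire t3): [1 2 7 17]
step 6 (fire t3): [1 2 8 20]

1 2 8 20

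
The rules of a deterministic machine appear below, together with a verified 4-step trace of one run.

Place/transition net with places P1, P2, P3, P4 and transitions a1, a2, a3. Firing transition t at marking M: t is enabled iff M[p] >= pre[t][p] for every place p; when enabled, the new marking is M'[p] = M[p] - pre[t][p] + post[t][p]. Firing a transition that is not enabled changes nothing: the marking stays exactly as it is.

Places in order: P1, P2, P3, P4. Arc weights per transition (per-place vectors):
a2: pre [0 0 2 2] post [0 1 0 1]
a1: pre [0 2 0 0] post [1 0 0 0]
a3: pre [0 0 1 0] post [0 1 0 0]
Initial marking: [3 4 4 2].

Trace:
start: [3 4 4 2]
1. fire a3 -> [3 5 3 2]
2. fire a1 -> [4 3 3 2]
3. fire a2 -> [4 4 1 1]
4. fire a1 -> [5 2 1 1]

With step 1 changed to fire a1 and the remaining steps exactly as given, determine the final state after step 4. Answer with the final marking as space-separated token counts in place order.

(re-executing from step 1 with the substitution; state before step 1: [3 4 4 2])
1. fire a1 -> [4 2 4 2]
2. fire a1 -> [5 0 4 2]
3. fire a2 -> [5 1 2 1]
4. fire a1 -> [5 1 2 1]

5 1 2 1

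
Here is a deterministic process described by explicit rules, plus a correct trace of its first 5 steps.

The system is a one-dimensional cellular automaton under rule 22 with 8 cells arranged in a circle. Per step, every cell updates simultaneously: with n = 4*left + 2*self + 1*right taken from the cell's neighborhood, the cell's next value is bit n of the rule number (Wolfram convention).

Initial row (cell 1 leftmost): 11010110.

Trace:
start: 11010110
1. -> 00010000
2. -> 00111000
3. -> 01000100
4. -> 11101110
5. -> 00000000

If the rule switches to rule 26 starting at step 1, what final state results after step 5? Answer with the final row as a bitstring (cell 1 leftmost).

01001000

(re-executing steps 1..5 under rule 26; state before step 1: 11010110)
1. -> 10000100
2. -> 01001011
3. -> 00110010
4. -> 01101101
5. -> 01001000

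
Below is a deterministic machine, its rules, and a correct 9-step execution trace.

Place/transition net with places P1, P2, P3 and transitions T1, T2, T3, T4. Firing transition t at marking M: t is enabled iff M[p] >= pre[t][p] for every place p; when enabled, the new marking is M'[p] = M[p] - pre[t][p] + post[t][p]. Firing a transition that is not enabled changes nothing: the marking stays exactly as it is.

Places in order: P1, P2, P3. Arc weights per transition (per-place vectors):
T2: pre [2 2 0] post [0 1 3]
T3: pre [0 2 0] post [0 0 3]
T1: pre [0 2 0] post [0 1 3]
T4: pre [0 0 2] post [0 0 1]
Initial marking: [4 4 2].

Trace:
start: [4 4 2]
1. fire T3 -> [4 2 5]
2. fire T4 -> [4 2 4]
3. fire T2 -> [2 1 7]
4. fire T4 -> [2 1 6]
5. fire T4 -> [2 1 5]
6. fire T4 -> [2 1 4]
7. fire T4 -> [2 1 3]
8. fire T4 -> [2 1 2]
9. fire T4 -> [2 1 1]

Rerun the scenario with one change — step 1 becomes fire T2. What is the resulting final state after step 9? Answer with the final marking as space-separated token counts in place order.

0 2 1

(re-executing from step 1 with the substitution; state before step 1: [4 4 2])
1. fire T2 -> [2 3 5]
2. fire T4 -> [2 3 4]
3. fire T2 -> [0 2 7]
4. fire T4 -> [0 2 6]
5. fire T4 -> [0 2 5]
6. fire T4 -> [0 2 4]
7. fire T4 -> [0 2 3]
8. fire T4 -> [0 2 2]
9. fire T4 -> [0 2 1]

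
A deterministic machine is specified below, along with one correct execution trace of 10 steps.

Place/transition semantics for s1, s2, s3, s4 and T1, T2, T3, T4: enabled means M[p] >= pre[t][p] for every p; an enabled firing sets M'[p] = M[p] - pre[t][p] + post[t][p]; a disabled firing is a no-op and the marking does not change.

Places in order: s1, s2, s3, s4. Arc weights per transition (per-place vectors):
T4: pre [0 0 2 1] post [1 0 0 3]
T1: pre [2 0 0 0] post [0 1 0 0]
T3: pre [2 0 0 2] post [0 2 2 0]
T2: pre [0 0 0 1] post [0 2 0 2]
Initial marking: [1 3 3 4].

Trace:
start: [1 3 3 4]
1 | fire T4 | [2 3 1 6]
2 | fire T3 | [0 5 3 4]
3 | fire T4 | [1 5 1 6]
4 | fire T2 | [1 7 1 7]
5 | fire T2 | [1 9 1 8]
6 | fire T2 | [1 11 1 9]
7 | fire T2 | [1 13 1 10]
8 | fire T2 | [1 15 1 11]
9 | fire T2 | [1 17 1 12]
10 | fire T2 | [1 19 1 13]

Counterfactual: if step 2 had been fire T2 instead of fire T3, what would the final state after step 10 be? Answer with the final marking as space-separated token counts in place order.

(re-executing from step 2 with the substitution; state before step 2: [2 3 1 6])
2 | fire T2 | [2 5 1 7]
3 | fire T4 | [2 5 1 7]
4 | fire T2 | [2 7 1 8]
5 | fire T2 | [2 9 1 9]
6 | fire T2 | [2 11 1 10]
7 | fire T2 | [2 13 1 11]
8 | fire T2 | [2 15 1 12]
9 | fire T2 | [2 17 1 13]
10 | fire T2 | [2 19 1 14]

2 19 1 14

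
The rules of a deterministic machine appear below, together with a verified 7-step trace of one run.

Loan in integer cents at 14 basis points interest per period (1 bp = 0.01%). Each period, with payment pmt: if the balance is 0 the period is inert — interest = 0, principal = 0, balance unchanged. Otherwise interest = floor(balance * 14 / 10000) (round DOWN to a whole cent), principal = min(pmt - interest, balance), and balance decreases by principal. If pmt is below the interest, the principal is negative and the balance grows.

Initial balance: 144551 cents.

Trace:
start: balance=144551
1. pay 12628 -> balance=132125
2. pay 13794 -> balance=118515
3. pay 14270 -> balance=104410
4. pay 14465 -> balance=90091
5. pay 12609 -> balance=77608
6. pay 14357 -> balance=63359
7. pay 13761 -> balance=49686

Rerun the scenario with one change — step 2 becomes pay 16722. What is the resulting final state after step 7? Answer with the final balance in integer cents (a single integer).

46738

(re-executing from step 2 with the substitution; state before step 2: balance=132125)
2. pay 16722 -> balance=115587
3. pay 14270 -> balance=101478
4. pay 14465 -> balance=87155
5. pay 12609 -> balance=74668
6. pay 14357 -> balance=60415
7. pay 13761 -> balance=46738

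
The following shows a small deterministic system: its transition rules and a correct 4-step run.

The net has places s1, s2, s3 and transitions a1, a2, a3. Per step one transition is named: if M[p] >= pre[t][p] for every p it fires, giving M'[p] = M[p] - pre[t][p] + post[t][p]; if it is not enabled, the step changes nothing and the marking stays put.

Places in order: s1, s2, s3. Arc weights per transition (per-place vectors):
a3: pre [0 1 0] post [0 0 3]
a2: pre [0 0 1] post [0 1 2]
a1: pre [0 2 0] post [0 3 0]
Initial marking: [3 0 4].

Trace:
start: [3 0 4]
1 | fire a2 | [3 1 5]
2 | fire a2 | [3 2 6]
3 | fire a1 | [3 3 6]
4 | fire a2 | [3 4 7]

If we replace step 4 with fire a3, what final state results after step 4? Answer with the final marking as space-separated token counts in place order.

3 2 9

(re-executing from step 4 with the substitution; state before step 4: [3 3 6])
4 | fire a3 | [3 2 9]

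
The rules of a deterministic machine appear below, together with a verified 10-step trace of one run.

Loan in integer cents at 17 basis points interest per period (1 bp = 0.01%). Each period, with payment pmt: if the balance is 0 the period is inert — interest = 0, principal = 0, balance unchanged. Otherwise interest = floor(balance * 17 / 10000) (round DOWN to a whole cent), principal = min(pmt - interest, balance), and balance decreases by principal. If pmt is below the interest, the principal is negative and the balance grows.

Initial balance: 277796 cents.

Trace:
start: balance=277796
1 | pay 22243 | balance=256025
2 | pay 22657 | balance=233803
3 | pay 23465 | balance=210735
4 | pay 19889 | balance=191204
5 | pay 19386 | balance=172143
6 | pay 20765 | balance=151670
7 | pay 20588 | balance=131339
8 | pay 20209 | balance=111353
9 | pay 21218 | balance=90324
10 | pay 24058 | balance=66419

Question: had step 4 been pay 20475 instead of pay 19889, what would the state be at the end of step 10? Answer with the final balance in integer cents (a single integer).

(re-executing from step 4 with the substitution; state before step 4: balance=210735)
4 | pay 20475 | balance=190618
5 | pay 19386 | balance=171556
6 | pay 20765 | balance=151082
7 | pay 20588 | balance=130750
8 | pay 20209 | balance=110763
9 | pay 21218 | balance=89733
10 | pay 24058 | balance=65827

65827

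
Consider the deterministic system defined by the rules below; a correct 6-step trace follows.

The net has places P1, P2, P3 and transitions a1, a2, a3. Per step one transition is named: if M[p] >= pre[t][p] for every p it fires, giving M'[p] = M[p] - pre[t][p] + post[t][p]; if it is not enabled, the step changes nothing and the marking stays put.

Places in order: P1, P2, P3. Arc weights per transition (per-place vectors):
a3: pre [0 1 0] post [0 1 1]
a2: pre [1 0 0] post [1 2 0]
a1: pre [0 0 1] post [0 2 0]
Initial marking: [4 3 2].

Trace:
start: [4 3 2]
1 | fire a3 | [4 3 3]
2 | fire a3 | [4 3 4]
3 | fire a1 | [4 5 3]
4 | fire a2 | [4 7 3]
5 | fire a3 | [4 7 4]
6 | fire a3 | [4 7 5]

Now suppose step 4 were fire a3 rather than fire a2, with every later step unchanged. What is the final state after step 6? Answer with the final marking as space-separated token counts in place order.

4 5 6

(re-executing from step 4 with the substitution; state before step 4: [4 5 3])
4 | fire a3 | [4 5 4]
5 | fire a3 | [4 5 5]
6 | fire a3 | [4 5 6]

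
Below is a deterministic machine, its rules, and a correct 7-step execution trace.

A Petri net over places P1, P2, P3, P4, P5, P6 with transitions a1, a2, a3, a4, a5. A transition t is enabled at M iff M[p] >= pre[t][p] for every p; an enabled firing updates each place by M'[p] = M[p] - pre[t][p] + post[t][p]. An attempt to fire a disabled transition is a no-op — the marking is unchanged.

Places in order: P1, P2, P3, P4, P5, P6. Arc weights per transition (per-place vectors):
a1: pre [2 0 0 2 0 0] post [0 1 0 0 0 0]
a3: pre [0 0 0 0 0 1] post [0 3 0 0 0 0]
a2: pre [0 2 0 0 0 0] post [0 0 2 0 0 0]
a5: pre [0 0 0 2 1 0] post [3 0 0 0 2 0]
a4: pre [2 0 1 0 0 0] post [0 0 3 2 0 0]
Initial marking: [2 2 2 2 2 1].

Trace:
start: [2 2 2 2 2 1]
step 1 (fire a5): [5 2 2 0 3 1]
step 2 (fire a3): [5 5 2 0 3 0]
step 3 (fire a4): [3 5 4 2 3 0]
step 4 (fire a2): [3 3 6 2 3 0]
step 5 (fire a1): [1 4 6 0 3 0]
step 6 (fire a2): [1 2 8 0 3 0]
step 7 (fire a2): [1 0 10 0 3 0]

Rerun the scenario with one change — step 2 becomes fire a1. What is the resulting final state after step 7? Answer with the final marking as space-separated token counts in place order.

(re-executing from step 2 with the substitution; state before step 2: [5 2 2 0 3 1])
step 2 (fire a1): [5 2 2 0 3 1]
step 3 (fire a4): [3 2 4 2 3 1]
step 4 (fire a2): [3 0 6 2 3 1]
step 5 (fire a1): [1 1 6 0 3 1]
step 6 (fire a2): [1 1 6 0 3 1]
step 7 (fire a2): [1 1 6 0 3 1]

1 1 6 0 3 1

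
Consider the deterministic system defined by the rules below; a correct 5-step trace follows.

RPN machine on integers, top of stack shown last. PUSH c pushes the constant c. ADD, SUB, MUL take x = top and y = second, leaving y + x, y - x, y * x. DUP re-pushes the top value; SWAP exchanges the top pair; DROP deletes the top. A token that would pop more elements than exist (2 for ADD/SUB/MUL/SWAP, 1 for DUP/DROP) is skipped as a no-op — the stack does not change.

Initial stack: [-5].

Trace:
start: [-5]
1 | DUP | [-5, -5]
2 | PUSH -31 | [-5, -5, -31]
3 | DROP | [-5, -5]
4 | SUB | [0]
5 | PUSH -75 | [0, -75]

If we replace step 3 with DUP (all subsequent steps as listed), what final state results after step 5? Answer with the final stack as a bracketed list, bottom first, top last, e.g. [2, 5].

[-5, -5, 0, -75]

(re-executing from step 3 with the substitution; state before step 3: [-5, -5, -31])
3 | DUP | [-5, -5, -31, -31]
4 | SUB | [-5, -5, 0]
5 | PUSH -75 | [-5, -5, 0, -75]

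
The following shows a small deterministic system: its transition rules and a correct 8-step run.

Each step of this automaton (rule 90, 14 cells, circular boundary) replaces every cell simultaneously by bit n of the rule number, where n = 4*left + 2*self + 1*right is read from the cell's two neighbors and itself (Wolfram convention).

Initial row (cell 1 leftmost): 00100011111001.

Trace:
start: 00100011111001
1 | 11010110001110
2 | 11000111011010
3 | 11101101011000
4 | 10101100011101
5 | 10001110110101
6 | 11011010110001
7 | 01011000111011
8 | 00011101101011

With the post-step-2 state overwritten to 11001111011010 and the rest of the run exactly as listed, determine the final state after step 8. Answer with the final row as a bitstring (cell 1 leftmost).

00111111100001

state after step 2 := 11001111011010
3 | 11111001011000
4 | 10001110011101
5 | 11011011110101
6 | 01011010010001
7 | 00011001101010
8 | 00111111100001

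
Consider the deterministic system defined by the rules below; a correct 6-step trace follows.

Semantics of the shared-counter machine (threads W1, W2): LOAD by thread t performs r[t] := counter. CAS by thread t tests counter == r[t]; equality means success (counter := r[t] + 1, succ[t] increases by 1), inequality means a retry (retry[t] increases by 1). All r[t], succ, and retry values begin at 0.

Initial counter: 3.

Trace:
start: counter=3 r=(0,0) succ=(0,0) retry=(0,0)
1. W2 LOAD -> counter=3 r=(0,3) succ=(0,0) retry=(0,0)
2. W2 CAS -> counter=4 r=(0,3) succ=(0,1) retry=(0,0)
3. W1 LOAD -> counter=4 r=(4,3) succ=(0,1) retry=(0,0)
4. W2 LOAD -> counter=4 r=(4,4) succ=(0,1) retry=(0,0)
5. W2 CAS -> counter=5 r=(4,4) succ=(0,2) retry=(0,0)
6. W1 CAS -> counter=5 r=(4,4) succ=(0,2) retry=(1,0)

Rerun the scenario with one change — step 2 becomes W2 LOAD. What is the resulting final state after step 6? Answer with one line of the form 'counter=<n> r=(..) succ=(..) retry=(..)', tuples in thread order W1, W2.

(re-executing from step 2 with the substitution; state before step 2: counter=3 r=(0,3) succ=(0,0) retry=(0,0))
2. W2 LOAD -> counter=3 r=(0,3) succ=(0,0) retry=(0,0)
3. W1 LOAD -> counter=3 r=(3,3) succ=(0,0) retry=(0,0)
4. W2 LOAD -> counter=3 r=(3,3) succ=(0,0) retry=(0,0)
5. W2 CAS -> counter=4 r=(3,3) succ=(0,1) retry=(0,0)
6. W1 CAS -> counter=4 r=(3,3) succ=(0,1) retry=(1,0)

counter=4 r=(3,3) succ=(0,1) retry=(1,0)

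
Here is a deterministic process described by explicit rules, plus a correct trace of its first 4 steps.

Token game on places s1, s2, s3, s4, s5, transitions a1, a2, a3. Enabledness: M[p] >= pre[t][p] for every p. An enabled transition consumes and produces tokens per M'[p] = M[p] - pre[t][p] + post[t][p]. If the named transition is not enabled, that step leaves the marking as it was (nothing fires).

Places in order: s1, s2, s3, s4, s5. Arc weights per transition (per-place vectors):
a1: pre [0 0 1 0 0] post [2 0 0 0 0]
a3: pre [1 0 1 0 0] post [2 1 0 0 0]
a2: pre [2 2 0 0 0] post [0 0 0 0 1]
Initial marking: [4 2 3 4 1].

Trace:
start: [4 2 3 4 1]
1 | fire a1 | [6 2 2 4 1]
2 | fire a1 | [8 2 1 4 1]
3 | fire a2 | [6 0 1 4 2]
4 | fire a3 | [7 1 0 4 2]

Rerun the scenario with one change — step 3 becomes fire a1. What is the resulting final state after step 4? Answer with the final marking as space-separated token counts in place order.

10 2 0 4 1

(re-executing from step 3 with the substitution; state before step 3: [8 2 1 4 1])
3 | fire a1 | [10 2 0 4 1]
4 | fire a3 | [10 2 0 4 1]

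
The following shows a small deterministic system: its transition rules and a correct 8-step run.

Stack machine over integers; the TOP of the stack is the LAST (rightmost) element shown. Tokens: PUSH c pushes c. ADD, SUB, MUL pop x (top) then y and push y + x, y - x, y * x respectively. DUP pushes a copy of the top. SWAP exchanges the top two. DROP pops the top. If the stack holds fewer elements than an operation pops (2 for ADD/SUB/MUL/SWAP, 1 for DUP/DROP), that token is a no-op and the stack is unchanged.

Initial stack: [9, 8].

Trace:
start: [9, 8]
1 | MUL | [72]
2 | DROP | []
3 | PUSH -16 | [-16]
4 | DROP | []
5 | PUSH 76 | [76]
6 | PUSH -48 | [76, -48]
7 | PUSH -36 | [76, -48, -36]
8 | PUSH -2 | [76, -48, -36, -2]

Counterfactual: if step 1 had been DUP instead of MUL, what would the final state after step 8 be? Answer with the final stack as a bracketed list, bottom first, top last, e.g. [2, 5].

[9, 8, 76, -48, -36, -2]

(re-executing from step 1 with the substitution; state before step 1: [9, 8])
1 | DUP | [9, 8, 8]
2 | DROP | [9, 8]
3 | PUSH -16 | [9, 8, -16]
4 | DROP | [9, 8]
5 | PUSH 76 | [9, 8, 76]
6 | PUSH -48 | [9, 8, 76, -48]
7 | PUSH -36 | [9, 8, 76, -48, -36]
8 | PUSH -2 | [9, 8, 76, -48, -36, -2]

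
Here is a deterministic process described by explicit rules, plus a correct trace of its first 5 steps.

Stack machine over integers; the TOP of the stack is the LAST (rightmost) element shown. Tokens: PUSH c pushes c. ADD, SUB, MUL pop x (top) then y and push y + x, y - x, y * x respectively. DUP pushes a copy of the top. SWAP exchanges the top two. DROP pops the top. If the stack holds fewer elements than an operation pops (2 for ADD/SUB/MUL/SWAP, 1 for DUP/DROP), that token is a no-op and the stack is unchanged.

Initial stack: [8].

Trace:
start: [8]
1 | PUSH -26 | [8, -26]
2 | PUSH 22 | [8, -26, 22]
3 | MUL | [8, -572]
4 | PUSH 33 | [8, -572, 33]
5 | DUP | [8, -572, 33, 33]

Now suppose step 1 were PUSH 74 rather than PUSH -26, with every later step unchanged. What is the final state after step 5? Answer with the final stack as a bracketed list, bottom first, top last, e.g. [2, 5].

[8, 1628, 33, 33]

(re-executing from step 1 with the substitution; state before step 1: [8])
1 | PUSH 74 | [8, 74]
2 | PUSH 22 | [8, 74, 22]
3 | MUL | [8, 1628]
4 | PUSH 33 | [8, 1628, 33]
5 | DUP | [8, 1628, 33, 33]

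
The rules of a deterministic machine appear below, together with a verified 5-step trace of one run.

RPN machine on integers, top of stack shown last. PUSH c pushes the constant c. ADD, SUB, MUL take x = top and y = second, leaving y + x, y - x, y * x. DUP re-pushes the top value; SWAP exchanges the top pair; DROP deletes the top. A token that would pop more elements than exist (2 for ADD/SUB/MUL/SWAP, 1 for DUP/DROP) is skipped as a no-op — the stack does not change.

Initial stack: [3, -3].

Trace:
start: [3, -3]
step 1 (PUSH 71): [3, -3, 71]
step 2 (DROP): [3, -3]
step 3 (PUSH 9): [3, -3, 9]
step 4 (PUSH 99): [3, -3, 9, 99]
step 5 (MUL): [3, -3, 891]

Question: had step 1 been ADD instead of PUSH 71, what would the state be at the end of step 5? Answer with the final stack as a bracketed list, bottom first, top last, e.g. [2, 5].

(re-executing from step 1 with the substitution; state before step 1: [3, -3])
step 1 (ADD): [0]
step 2 (DROP): []
step 3 (PUSH 9): [9]
step 4 (PUSH 99): [9, 99]
step 5 (MUL): [891]

[891]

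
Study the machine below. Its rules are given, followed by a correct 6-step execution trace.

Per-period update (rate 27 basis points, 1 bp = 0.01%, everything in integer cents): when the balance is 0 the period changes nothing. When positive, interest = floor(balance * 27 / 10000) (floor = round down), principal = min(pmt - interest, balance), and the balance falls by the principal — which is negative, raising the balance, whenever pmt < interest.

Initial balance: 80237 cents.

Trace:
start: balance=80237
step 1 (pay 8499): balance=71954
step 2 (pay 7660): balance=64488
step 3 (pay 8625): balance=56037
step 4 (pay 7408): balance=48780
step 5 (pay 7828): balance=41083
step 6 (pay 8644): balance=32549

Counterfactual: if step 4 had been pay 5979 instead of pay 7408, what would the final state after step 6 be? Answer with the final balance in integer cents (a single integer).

(re-executing from step 4 with the substitution; state before step 4: balance=56037)
step 4 (pay 5979): balance=50209
step 5 (pay 7828): balance=42516
step 6 (pay 8644): balance=33986

33986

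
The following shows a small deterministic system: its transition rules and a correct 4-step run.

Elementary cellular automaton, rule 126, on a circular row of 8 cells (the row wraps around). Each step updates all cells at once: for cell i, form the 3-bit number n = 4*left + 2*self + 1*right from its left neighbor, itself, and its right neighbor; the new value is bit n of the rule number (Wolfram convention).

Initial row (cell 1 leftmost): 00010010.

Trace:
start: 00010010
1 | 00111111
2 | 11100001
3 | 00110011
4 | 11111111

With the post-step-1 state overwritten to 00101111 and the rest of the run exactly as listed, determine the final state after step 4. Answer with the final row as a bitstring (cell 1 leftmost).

state after step 1 := 00101111
2 | 11111001
3 | 00001111
4 | 10011001

10011001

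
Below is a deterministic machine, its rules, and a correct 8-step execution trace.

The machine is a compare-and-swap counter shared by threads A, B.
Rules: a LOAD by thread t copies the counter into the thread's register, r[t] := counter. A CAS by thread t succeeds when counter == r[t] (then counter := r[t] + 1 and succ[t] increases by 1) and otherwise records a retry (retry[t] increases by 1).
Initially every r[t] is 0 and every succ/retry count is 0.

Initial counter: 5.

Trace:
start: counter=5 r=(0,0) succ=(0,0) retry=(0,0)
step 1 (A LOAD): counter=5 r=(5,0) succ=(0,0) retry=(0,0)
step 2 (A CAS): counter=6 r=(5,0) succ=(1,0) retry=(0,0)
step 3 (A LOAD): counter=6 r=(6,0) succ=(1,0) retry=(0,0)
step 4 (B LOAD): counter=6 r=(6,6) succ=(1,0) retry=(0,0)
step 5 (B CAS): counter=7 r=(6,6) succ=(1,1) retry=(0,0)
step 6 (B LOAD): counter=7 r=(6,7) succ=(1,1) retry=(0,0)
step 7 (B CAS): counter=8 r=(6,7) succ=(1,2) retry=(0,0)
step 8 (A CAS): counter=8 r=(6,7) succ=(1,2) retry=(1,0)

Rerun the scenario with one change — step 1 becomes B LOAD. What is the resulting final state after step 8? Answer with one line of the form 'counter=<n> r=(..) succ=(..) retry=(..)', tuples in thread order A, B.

(re-executing from step 1 with the substitution; state before step 1: counter=5 r=(0,0) succ=(0,0) retry=(0,0))
step 1 (B LOAD): counter=5 r=(0,5) succ=(0,0) retry=(0,0)
step 2 (A CAS): counter=5 r=(0,5) succ=(0,0) retry=(1,0)
step 3 (A LOAD): counter=5 r=(5,5) succ=(0,0) retry=(1,0)
step 4 (B LOAD): counter=5 r=(5,5) succ=(0,0) retry=(1,0)
step 5 (B CAS): counter=6 r=(5,5) succ=(0,1) retry=(1,0)
step 6 (B LOAD): counter=6 r=(5,6) succ=(0,1) retry=(1,0)
step 7 (B CAS): counter=7 r=(5,6) succ=(0,2) retry=(1,0)
step 8 (A CAS): counter=7 r=(5,6) succ=(0,2) retry=(2,0)

counter=7 r=(5,6) succ=(0,2) retry=(2,0)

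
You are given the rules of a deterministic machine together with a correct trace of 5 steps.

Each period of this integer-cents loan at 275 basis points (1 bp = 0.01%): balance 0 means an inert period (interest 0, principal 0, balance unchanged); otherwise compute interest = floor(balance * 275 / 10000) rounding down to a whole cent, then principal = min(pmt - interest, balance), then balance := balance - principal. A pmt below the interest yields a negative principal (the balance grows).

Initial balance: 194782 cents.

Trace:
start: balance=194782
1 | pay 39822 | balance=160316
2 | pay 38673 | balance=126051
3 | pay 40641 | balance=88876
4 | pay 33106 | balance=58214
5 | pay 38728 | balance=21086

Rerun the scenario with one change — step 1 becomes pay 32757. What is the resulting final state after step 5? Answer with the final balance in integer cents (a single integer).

28961

(re-executing from step 1 with the substitution; state before step 1: balance=194782)
1 | pay 32757 | balance=167381
2 | pay 38673 | balance=133310
3 | pay 40641 | balance=96335
4 | pay 33106 | balance=65878
5 | pay 38728 | balance=28961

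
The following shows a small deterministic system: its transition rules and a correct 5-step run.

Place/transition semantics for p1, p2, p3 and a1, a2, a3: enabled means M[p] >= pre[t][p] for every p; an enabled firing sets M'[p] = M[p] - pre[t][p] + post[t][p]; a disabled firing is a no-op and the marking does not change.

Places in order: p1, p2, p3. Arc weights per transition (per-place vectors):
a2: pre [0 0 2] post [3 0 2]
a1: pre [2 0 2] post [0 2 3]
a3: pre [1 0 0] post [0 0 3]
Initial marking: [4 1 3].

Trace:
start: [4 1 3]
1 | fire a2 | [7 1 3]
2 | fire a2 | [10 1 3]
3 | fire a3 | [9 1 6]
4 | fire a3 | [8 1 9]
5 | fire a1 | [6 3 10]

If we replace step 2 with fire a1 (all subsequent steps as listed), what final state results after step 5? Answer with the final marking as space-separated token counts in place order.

(re-executing from step 2 with the substitution; state before step 2: [7 1 3])
2 | fire a1 | [5 3 4]
3 | fire a3 | [4 3 7]
4 | fire a3 | [3 3 10]
5 | fire a1 | [1 5 11]

1 5 11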